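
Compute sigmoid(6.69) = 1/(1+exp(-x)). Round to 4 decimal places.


sigma(6.69) = 1/(1+e^(-6.69)) = 1/(1+0.001243) = 1/1.001243 = 0.9988.

0.9988


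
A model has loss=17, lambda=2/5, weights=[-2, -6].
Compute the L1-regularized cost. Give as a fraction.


L1 norm = sum(|w|) = 8. J = 17 + 2/5 * 8 = 101/5.

101/5


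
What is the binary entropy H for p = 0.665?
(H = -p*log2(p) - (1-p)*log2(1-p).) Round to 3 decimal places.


H = -0.665*log2(0.665) - 0.335*log2(0.335) = 0.920.

0.920


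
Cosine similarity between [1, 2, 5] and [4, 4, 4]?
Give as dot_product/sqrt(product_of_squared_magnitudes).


dot = 32. |a|^2 = 30, |b|^2 = 48. cos = 32/sqrt(1440).

32/sqrt(1440)


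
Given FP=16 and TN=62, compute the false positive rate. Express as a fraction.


FPR = FP / (FP + TN) = 16 / 78 = 8/39.

8/39


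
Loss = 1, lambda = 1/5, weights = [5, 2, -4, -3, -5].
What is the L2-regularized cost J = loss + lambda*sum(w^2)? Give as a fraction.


L2 sq norm = sum(w^2) = 79. J = 1 + 1/5 * 79 = 84/5.

84/5


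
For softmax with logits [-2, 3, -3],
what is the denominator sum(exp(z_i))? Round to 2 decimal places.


Denom = e^-2=0.1353 + e^3=20.0855 + e^-3=0.0498. Sum = 20.2706, which rounds to 20.27.

20.27


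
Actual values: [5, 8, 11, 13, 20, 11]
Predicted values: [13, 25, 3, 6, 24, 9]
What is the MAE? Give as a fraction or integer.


MAE = (1/6) * (|5-13|=8 + |8-25|=17 + |11-3|=8 + |13-6|=7 + |20-24|=4 + |11-9|=2). Sum = 46. MAE = 23/3.

23/3


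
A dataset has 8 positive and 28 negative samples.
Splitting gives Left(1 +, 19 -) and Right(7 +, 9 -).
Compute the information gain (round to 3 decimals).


H(parent) = 0.7642. H(left) = 0.2864, H(right) = 0.9887. Weighted = (20/36)*0.2864 + (16/36)*0.9887 = 0.5985. IG = 0.7642 - 0.5985 = 0.1657, which rounds to 0.166.

0.166


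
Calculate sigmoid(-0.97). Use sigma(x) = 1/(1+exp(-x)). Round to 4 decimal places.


sigma(-0.97) = 1/(1+e^(0.97)) = 1/(1+2.637944) = 1/3.637944 = 0.2749.

0.2749


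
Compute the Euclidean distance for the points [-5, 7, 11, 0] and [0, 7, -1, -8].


d = sqrt(sum of squared differences). (-5-0)^2=25, (7-7)^2=0, (11--1)^2=144, (0--8)^2=64. Sum = 233.

sqrt(233)


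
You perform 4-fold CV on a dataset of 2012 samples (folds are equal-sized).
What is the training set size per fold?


Each validation fold has 2012/4 = 503 samples. Training set = 2012 - 503 = 1509.

1509


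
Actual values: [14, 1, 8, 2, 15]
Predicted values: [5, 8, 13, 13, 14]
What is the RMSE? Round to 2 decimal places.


MSE = 55.4000. RMSE = sqrt(55.4000) = 7.44.

7.44


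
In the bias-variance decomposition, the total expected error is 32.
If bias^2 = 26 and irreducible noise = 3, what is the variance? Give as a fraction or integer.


Total error = bias^2 + variance + irreducible noise. So variance = 32 - 26 - 3 = 3.

3


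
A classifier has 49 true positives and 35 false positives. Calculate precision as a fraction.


Precision = TP / (TP + FP) = 49 / 84 = 7/12.

7/12


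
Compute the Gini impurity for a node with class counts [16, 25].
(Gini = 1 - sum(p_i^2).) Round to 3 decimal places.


Total = 41. Proportions: 16/41, 25/41. sum(p_i^2) = 0.5241. Gini = 1 - 0.5241 = 0.4759, which rounds to 0.476.

0.476


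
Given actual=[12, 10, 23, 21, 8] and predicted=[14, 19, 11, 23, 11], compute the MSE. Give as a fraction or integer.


MSE = (1/5) * ((12-14)^2=4 + (10-19)^2=81 + (23-11)^2=144 + (21-23)^2=4 + (8-11)^2=9). Sum = 242. MSE = 242/5.

242/5


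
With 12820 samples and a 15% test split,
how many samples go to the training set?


Test set = 12820 * 15% = 1923. Training set = 12820 - 1923 = 10897.

10897


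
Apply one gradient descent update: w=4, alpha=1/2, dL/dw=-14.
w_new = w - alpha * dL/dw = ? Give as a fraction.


w_new = 4 - 1/2 * -14 = 4 - -7 = 11.

11


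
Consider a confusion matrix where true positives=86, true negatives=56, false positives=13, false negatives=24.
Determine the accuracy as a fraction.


Accuracy = (TP + TN) / (TP + TN + FP + FN) = (86 + 56) / 179 = 142/179.

142/179


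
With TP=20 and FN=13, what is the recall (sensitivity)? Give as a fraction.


Recall = TP / (TP + FN) = 20 / 33 = 20/33.

20/33


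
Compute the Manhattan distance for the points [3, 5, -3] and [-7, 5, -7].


d = sum of absolute differences: |3--7|=10 + |5-5|=0 + |-3--7|=4 = 14.

14


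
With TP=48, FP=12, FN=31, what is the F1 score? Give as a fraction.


Precision = 48/60 = 4/5. Recall = 48/79 = 48/79. F1 = 2*P*R/(P+R) = 96/139.

96/139


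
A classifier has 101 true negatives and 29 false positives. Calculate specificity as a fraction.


Specificity = TN / (TN + FP) = 101 / 130 = 101/130.

101/130


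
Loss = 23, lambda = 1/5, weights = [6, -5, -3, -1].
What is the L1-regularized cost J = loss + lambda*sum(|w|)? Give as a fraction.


L1 norm = sum(|w|) = 15. J = 23 + 1/5 * 15 = 26.

26


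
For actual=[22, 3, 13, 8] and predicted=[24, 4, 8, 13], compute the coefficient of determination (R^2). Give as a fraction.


Mean(y) = 23/2. SS_res = 55. SS_tot = 197. R^2 = 1 - 55/(197) = 142/197.

142/197


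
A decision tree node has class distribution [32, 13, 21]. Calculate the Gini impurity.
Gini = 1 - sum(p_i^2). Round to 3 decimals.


Total = 66. Proportions: 32/66, 13/66, 21/66. sum(p_i^2) = 0.3751. Gini = 1 - 0.3751 = 0.6249, which rounds to 0.625.

0.625


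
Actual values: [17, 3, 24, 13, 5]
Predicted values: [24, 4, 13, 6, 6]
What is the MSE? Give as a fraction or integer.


MSE = (1/5) * ((17-24)^2=49 + (3-4)^2=1 + (24-13)^2=121 + (13-6)^2=49 + (5-6)^2=1). Sum = 221. MSE = 221/5.

221/5


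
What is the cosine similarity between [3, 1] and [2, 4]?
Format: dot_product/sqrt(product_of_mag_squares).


dot = 10. |a|^2 = 10, |b|^2 = 20. cos = 10/sqrt(200).

10/sqrt(200)


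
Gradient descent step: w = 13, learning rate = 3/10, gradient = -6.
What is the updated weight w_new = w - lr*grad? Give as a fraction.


w_new = 13 - 3/10 * -6 = 13 - -9/5 = 74/5.

74/5


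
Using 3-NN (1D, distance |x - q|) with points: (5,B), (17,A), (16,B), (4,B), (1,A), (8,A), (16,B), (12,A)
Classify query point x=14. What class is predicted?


Distances: |5-14|=9, |17-14|=3, |16-14|=2, |4-14|=10, |1-14|=13, |8-14|=6, |16-14|=2, |12-14|=2. 3 nearest: (12,A), (16,B), (16,B). Counts: {'A': 1, 'B': 2}. Majority class: B.

B


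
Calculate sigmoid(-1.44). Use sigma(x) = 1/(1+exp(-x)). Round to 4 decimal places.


sigma(-1.44) = 1/(1+e^(1.44)) = 1/(1+4.220696) = 1/5.220696 = 0.1915.

0.1915


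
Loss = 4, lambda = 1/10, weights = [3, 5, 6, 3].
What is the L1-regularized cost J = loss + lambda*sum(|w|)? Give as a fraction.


L1 norm = sum(|w|) = 17. J = 4 + 1/10 * 17 = 57/10.

57/10


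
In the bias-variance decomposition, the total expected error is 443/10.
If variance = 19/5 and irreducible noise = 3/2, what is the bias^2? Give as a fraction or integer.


Total error = bias^2 + variance + irreducible noise. So bias^2 = 443/10 - 19/5 - 3/2 = 39.

39


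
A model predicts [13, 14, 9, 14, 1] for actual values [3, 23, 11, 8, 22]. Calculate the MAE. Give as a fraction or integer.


MAE = (1/5) * (|3-13|=10 + |23-14|=9 + |11-9|=2 + |8-14|=6 + |22-1|=21). Sum = 48. MAE = 48/5.

48/5


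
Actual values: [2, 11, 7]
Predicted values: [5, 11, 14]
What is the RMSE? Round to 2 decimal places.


MSE = 19.3333. RMSE = sqrt(19.3333) = 4.40.

4.40


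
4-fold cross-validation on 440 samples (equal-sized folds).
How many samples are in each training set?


Each validation fold has 440/4 = 110 samples. Training set = 440 - 110 = 330.

330


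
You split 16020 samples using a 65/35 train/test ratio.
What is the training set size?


Test set = 16020 * 35% = 5607. Training set = 16020 - 5607 = 10413.

10413


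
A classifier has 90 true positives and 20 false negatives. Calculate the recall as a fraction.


Recall = TP / (TP + FN) = 90 / 110 = 9/11.

9/11


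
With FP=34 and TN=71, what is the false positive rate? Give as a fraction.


FPR = FP / (FP + TN) = 34 / 105 = 34/105.

34/105


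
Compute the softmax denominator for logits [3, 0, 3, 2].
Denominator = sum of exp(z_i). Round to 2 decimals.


Denom = e^3=20.0855 + e^0=1.0000 + e^3=20.0855 + e^2=7.3891. Sum = 48.5601, which rounds to 48.56.

48.56


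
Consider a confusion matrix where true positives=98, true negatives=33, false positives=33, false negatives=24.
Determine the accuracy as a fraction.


Accuracy = (TP + TN) / (TP + TN + FP + FN) = (98 + 33) / 188 = 131/188.

131/188


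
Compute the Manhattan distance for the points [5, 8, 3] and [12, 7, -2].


d = sum of absolute differences: |5-12|=7 + |8-7|=1 + |3--2|=5 = 13.

13


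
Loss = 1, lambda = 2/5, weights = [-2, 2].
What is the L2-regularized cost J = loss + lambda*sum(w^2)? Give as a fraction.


L2 sq norm = sum(w^2) = 8. J = 1 + 2/5 * 8 = 21/5.

21/5


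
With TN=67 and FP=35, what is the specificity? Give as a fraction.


Specificity = TN / (TN + FP) = 67 / 102 = 67/102.

67/102


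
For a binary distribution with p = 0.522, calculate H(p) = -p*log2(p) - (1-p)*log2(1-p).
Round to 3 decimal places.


H = -0.522*log2(0.522) - 0.478*log2(0.478) = 0.999.

0.999


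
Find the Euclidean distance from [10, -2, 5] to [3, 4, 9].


d = sqrt(sum of squared differences). (10-3)^2=49, (-2-4)^2=36, (5-9)^2=16. Sum = 101.

sqrt(101)


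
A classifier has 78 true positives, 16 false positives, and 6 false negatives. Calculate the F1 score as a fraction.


Precision = 78/94 = 39/47. Recall = 78/84 = 13/14. F1 = 2*P*R/(P+R) = 78/89.

78/89


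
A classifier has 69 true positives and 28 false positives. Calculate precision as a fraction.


Precision = TP / (TP + FP) = 69 / 97 = 69/97.

69/97


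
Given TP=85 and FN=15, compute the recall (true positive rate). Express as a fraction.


Recall = TP / (TP + FN) = 85 / 100 = 17/20.

17/20


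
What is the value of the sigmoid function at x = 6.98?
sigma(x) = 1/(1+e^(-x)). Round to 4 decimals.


sigma(6.98) = 1/(1+e^(-6.98)) = 1/(1+0.000930) = 1/1.000930 = 0.9991.

0.9991


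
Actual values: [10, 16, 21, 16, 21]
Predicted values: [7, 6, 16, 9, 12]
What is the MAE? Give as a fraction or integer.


MAE = (1/5) * (|10-7|=3 + |16-6|=10 + |21-16|=5 + |16-9|=7 + |21-12|=9). Sum = 34. MAE = 34/5.

34/5


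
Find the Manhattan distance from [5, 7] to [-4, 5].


d = sum of absolute differences: |5--4|=9 + |7-5|=2 = 11.

11


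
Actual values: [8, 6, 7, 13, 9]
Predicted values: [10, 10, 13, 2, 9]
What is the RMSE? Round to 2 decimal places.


MSE = 35.4000. RMSE = sqrt(35.4000) = 5.95.

5.95


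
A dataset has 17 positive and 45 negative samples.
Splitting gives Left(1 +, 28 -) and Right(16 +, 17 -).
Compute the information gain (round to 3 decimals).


H(parent) = 0.8474. H(left) = 0.2164, H(right) = 0.9993. Weighted = (29/62)*0.2164 + (33/62)*0.9993 = 0.6331. IG = 0.8474 - 0.6331 = 0.2143, which rounds to 0.214.

0.214


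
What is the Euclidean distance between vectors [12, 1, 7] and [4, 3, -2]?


d = sqrt(sum of squared differences). (12-4)^2=64, (1-3)^2=4, (7--2)^2=81. Sum = 149.

sqrt(149)


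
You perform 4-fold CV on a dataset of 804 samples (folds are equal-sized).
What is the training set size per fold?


Each validation fold has 804/4 = 201 samples. Training set = 804 - 201 = 603.

603


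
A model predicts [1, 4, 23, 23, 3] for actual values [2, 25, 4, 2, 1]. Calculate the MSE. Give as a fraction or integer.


MSE = (1/5) * ((2-1)^2=1 + (25-4)^2=441 + (4-23)^2=361 + (2-23)^2=441 + (1-3)^2=4). Sum = 1248. MSE = 1248/5.

1248/5


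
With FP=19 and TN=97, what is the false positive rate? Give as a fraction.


FPR = FP / (FP + TN) = 19 / 116 = 19/116.

19/116


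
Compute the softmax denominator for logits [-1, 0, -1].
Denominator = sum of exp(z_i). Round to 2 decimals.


Denom = e^-1=0.3679 + e^0=1.0000 + e^-1=0.3679. Sum = 1.7358, which rounds to 1.74.

1.74


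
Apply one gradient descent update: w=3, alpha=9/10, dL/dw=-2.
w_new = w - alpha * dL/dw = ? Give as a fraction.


w_new = 3 - 9/10 * -2 = 3 - -9/5 = 24/5.

24/5


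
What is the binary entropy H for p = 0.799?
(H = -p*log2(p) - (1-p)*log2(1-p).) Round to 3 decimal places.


H = -0.799*log2(0.799) - 0.201*log2(0.201) = 0.724.

0.724


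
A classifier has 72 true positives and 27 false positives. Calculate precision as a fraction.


Precision = TP / (TP + FP) = 72 / 99 = 8/11.

8/11


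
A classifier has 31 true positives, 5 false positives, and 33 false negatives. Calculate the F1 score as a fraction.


Precision = 31/36 = 31/36. Recall = 31/64 = 31/64. F1 = 2*P*R/(P+R) = 31/50.

31/50


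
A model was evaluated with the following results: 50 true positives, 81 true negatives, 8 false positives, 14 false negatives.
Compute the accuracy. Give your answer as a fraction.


Accuracy = (TP + TN) / (TP + TN + FP + FN) = (50 + 81) / 153 = 131/153.

131/153


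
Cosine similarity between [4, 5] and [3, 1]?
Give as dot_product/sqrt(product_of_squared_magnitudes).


dot = 17. |a|^2 = 41, |b|^2 = 10. cos = 17/sqrt(410).

17/sqrt(410)


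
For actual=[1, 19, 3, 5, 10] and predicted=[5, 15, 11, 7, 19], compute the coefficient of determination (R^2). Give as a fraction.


Mean(y) = 38/5. SS_res = 181. SS_tot = 1036/5. R^2 = 1 - 181/(1036/5) = 131/1036.

131/1036


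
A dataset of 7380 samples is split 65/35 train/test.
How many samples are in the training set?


Test set = 7380 * 35% = 2583. Training set = 7380 - 2583 = 4797.

4797


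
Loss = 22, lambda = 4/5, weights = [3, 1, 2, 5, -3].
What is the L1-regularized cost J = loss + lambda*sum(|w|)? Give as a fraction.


L1 norm = sum(|w|) = 14. J = 22 + 4/5 * 14 = 166/5.

166/5


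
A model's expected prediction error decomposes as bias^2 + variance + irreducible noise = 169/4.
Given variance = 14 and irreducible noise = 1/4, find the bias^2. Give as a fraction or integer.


Total error = bias^2 + variance + irreducible noise. So bias^2 = 169/4 - 14 - 1/4 = 28.

28


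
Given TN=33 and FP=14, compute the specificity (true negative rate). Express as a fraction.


Specificity = TN / (TN + FP) = 33 / 47 = 33/47.

33/47


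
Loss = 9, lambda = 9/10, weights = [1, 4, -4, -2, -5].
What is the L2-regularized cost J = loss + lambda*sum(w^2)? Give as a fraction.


L2 sq norm = sum(w^2) = 62. J = 9 + 9/10 * 62 = 324/5.

324/5


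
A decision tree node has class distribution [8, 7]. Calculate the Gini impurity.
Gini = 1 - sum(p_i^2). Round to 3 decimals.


Total = 15. Proportions: 8/15, 7/15. sum(p_i^2) = 0.5022. Gini = 1 - 0.5022 = 0.4978, which rounds to 0.498.

0.498


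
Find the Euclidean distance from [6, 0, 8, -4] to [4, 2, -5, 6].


d = sqrt(sum of squared differences). (6-4)^2=4, (0-2)^2=4, (8--5)^2=169, (-4-6)^2=100. Sum = 277.

sqrt(277)


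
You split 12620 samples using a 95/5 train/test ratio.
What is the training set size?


Test set = 12620 * 5% = 631. Training set = 12620 - 631 = 11989.

11989


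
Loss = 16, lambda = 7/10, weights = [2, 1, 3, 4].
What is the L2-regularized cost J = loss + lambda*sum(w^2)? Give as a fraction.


L2 sq norm = sum(w^2) = 30. J = 16 + 7/10 * 30 = 37.

37


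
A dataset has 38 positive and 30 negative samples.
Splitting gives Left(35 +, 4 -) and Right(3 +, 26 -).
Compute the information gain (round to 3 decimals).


H(parent) = 0.9900. H(left) = 0.4771, H(right) = 0.4798. Weighted = (39/68)*0.4771 + (29/68)*0.4798 = 0.4783. IG = 0.9900 - 0.4783 = 0.5117, which rounds to 0.512.

0.512


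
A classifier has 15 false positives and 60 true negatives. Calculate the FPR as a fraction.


FPR = FP / (FP + TN) = 15 / 75 = 1/5.

1/5


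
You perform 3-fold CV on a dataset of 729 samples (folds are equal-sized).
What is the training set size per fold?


Each validation fold has 729/3 = 243 samples. Training set = 729 - 243 = 486.

486


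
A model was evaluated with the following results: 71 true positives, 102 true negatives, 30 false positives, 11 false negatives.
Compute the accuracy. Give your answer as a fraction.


Accuracy = (TP + TN) / (TP + TN + FP + FN) = (71 + 102) / 214 = 173/214.

173/214


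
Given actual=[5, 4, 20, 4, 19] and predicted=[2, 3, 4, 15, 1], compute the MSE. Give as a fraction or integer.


MSE = (1/5) * ((5-2)^2=9 + (4-3)^2=1 + (20-4)^2=256 + (4-15)^2=121 + (19-1)^2=324). Sum = 711. MSE = 711/5.

711/5


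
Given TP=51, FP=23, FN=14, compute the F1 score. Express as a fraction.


Precision = 51/74 = 51/74. Recall = 51/65 = 51/65. F1 = 2*P*R/(P+R) = 102/139.

102/139


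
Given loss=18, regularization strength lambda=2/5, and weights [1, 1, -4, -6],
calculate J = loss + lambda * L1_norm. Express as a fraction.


L1 norm = sum(|w|) = 12. J = 18 + 2/5 * 12 = 114/5.

114/5


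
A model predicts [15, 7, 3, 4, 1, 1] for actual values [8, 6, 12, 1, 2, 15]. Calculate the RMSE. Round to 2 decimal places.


MSE = 56.1667. RMSE = sqrt(56.1667) = 7.49.

7.49


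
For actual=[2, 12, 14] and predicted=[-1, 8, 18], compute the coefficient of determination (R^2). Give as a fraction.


Mean(y) = 28/3. SS_res = 41. SS_tot = 248/3. R^2 = 1 - 41/(248/3) = 125/248.

125/248


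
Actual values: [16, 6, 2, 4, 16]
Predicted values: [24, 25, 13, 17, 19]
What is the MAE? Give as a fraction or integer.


MAE = (1/5) * (|16-24|=8 + |6-25|=19 + |2-13|=11 + |4-17|=13 + |16-19|=3). Sum = 54. MAE = 54/5.

54/5


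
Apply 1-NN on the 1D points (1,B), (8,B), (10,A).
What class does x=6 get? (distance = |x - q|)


Distances: |1-6|=5, |8-6|=2, |10-6|=4. 1 nearest: (8,B). Counts: {'B': 1}. Majority class: B.

B


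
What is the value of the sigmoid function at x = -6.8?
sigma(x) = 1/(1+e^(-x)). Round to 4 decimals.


sigma(-6.8) = 1/(1+e^(6.8)) = 1/(1+897.847292) = 1/898.847292 = 0.0011.

0.0011


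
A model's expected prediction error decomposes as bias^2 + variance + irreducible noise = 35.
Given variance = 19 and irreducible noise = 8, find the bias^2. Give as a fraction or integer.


Total error = bias^2 + variance + irreducible noise. So bias^2 = 35 - 19 - 8 = 8.

8


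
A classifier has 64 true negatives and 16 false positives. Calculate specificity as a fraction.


Specificity = TN / (TN + FP) = 64 / 80 = 4/5.

4/5


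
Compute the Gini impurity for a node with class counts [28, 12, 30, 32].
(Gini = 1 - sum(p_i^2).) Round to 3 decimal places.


Total = 102. Proportions: 28/102, 12/102, 30/102, 32/102. sum(p_i^2) = 0.2741. Gini = 1 - 0.2741 = 0.7259, which rounds to 0.726.

0.726


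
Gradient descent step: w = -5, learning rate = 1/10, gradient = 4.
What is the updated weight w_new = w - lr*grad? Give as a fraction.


w_new = -5 - 1/10 * 4 = -5 - 2/5 = -27/5.

-27/5


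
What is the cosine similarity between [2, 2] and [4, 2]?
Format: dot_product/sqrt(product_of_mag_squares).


dot = 12. |a|^2 = 8, |b|^2 = 20. cos = 12/sqrt(160).

12/sqrt(160)


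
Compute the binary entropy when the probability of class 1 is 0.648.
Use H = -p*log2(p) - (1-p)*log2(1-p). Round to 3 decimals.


H = -0.648*log2(0.648) - 0.352*log2(0.352) = 0.936.

0.936


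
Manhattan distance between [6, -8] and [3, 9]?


d = sum of absolute differences: |6-3|=3 + |-8-9|=17 = 20.

20


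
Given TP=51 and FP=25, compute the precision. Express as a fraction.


Precision = TP / (TP + FP) = 51 / 76 = 51/76.

51/76


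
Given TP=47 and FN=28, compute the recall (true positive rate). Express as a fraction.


Recall = TP / (TP + FN) = 47 / 75 = 47/75.

47/75


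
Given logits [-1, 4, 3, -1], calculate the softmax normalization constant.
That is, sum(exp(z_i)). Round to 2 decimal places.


Denom = e^-1=0.3679 + e^4=54.5982 + e^3=20.0855 + e^-1=0.3679. Sum = 75.4195, which rounds to 75.42.

75.42


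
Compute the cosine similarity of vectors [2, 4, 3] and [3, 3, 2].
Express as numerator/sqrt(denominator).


dot = 24. |a|^2 = 29, |b|^2 = 22. cos = 24/sqrt(638).

24/sqrt(638)


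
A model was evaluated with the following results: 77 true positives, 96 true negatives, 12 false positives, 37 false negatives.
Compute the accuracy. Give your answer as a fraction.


Accuracy = (TP + TN) / (TP + TN + FP + FN) = (77 + 96) / 222 = 173/222.

173/222


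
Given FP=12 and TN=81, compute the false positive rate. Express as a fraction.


FPR = FP / (FP + TN) = 12 / 93 = 4/31.

4/31


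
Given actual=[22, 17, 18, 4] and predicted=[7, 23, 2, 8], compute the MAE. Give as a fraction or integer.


MAE = (1/4) * (|22-7|=15 + |17-23|=6 + |18-2|=16 + |4-8|=4). Sum = 41. MAE = 41/4.

41/4


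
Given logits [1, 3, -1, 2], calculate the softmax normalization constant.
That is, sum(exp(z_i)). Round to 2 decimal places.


Denom = e^1=2.7183 + e^3=20.0855 + e^-1=0.3679 + e^2=7.3891. Sum = 30.5608, which rounds to 30.56.

30.56


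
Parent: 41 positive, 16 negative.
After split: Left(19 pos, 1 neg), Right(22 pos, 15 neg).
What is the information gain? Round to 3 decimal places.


H(parent) = 0.8564. H(left) = 0.2864, H(right) = 0.9740. Weighted = (20/57)*0.2864 + (37/57)*0.9740 = 0.7327. IG = 0.8564 - 0.7327 = 0.1237, which rounds to 0.124.

0.124


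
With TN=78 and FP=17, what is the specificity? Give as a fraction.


Specificity = TN / (TN + FP) = 78 / 95 = 78/95.

78/95


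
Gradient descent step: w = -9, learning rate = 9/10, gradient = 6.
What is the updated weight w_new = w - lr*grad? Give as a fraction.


w_new = -9 - 9/10 * 6 = -9 - 27/5 = -72/5.

-72/5


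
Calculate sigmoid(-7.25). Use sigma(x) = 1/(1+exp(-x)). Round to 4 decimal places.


sigma(-7.25) = 1/(1+e^(7.25)) = 1/(1+1408.104848) = 1/1409.104848 = 0.0007.

0.0007


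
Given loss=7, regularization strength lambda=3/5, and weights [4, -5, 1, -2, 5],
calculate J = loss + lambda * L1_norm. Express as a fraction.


L1 norm = sum(|w|) = 17. J = 7 + 3/5 * 17 = 86/5.

86/5


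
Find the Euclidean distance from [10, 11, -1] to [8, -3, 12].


d = sqrt(sum of squared differences). (10-8)^2=4, (11--3)^2=196, (-1-12)^2=169. Sum = 369.

sqrt(369)


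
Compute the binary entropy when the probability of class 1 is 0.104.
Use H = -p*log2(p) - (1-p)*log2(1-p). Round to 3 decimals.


H = -0.104*log2(0.104) - 0.896*log2(0.896) = 0.482.

0.482


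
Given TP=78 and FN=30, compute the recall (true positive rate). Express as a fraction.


Recall = TP / (TP + FN) = 78 / 108 = 13/18.

13/18


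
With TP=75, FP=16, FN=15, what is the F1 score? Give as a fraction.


Precision = 75/91 = 75/91. Recall = 75/90 = 5/6. F1 = 2*P*R/(P+R) = 150/181.

150/181


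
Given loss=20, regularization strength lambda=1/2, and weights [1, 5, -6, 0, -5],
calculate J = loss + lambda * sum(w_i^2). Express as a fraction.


L2 sq norm = sum(w^2) = 87. J = 20 + 1/2 * 87 = 127/2.

127/2


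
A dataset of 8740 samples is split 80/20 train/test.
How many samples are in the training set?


Test set = 8740 * 20% = 1748. Training set = 8740 - 1748 = 6992.

6992


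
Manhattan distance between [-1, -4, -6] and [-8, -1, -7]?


d = sum of absolute differences: |-1--8|=7 + |-4--1|=3 + |-6--7|=1 = 11.

11


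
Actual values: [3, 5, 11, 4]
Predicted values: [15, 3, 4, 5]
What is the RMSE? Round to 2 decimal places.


MSE = 49.5000. RMSE = sqrt(49.5000) = 7.04.

7.04


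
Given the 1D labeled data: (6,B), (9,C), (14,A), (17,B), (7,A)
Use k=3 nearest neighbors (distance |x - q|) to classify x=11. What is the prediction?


Distances: |6-11|=5, |9-11|=2, |14-11|=3, |17-11|=6, |7-11|=4. 3 nearest: (9,C), (14,A), (7,A). Counts: {'C': 1, 'A': 2}. Majority class: A.

A


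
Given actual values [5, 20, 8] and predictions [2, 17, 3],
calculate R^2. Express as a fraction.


Mean(y) = 11. SS_res = 43. SS_tot = 126. R^2 = 1 - 43/(126) = 83/126.

83/126


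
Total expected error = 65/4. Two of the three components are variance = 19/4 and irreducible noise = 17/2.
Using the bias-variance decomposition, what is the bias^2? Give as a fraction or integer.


Total error = bias^2 + variance + irreducible noise. So bias^2 = 65/4 - 19/4 - 17/2 = 3.

3


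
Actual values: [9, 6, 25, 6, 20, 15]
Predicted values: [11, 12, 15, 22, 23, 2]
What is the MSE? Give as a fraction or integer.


MSE = (1/6) * ((9-11)^2=4 + (6-12)^2=36 + (25-15)^2=100 + (6-22)^2=256 + (20-23)^2=9 + (15-2)^2=169). Sum = 574. MSE = 287/3.

287/3


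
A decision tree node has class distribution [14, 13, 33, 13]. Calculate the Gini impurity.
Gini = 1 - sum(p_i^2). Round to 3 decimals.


Total = 73. Proportions: 14/73, 13/73, 33/73, 13/73. sum(p_i^2) = 0.3046. Gini = 1 - 0.3046 = 0.6954, which rounds to 0.695.

0.695


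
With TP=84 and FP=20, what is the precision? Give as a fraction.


Precision = TP / (TP + FP) = 84 / 104 = 21/26.

21/26


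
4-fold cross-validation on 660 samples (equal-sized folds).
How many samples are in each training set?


Each validation fold has 660/4 = 165 samples. Training set = 660 - 165 = 495.

495


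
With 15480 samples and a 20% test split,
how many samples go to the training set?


Test set = 15480 * 20% = 3096. Training set = 15480 - 3096 = 12384.

12384


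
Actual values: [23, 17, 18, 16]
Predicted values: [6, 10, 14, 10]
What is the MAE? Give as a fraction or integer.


MAE = (1/4) * (|23-6|=17 + |17-10|=7 + |18-14|=4 + |16-10|=6). Sum = 34. MAE = 17/2.

17/2


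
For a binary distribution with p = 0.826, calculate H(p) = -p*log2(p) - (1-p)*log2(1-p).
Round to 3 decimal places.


H = -0.826*log2(0.826) - 0.174*log2(0.174) = 0.667.

0.667


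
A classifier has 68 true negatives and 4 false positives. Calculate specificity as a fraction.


Specificity = TN / (TN + FP) = 68 / 72 = 17/18.

17/18


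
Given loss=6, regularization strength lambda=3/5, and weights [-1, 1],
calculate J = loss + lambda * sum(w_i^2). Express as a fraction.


L2 sq norm = sum(w^2) = 2. J = 6 + 3/5 * 2 = 36/5.

36/5


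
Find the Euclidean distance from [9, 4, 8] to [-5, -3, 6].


d = sqrt(sum of squared differences). (9--5)^2=196, (4--3)^2=49, (8-6)^2=4. Sum = 249.

sqrt(249)


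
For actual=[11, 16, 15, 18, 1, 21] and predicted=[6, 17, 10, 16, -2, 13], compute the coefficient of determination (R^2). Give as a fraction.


Mean(y) = 41/3. SS_res = 128. SS_tot = 742/3. R^2 = 1 - 128/(742/3) = 179/371.

179/371


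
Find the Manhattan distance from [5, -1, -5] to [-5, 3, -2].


d = sum of absolute differences: |5--5|=10 + |-1-3|=4 + |-5--2|=3 = 17.

17


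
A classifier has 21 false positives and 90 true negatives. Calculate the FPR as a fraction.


FPR = FP / (FP + TN) = 21 / 111 = 7/37.

7/37


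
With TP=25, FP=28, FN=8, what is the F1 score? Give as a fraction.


Precision = 25/53 = 25/53. Recall = 25/33 = 25/33. F1 = 2*P*R/(P+R) = 25/43.

25/43


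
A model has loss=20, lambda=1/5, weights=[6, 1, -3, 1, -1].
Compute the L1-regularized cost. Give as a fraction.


L1 norm = sum(|w|) = 12. J = 20 + 1/5 * 12 = 112/5.

112/5


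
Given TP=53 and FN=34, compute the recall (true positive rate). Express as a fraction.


Recall = TP / (TP + FN) = 53 / 87 = 53/87.

53/87


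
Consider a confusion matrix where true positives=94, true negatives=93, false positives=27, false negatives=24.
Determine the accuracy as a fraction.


Accuracy = (TP + TN) / (TP + TN + FP + FN) = (94 + 93) / 238 = 11/14.

11/14


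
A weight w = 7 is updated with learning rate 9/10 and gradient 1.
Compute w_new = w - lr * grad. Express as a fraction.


w_new = 7 - 9/10 * 1 = 7 - 9/10 = 61/10.

61/10


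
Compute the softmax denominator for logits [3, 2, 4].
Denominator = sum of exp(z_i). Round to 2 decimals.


Denom = e^3=20.0855 + e^2=7.3891 + e^4=54.5982. Sum = 82.0728, which rounds to 82.07.

82.07


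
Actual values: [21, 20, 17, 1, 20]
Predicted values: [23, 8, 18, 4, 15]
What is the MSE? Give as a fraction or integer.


MSE = (1/5) * ((21-23)^2=4 + (20-8)^2=144 + (17-18)^2=1 + (1-4)^2=9 + (20-15)^2=25). Sum = 183. MSE = 183/5.

183/5


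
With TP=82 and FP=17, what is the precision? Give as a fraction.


Precision = TP / (TP + FP) = 82 / 99 = 82/99.

82/99


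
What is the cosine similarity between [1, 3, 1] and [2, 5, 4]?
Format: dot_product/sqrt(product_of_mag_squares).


dot = 21. |a|^2 = 11, |b|^2 = 45. cos = 21/sqrt(495).

21/sqrt(495)


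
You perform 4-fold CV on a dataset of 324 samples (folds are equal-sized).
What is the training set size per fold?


Each validation fold has 324/4 = 81 samples. Training set = 324 - 81 = 243.

243


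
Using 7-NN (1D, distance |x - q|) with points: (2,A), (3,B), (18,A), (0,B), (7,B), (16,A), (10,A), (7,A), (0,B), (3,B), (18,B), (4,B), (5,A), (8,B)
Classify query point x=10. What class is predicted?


Distances: |2-10|=8, |3-10|=7, |18-10|=8, |0-10|=10, |7-10|=3, |16-10|=6, |10-10|=0, |7-10|=3, |0-10|=10, |3-10|=7, |18-10|=8, |4-10|=6, |5-10|=5, |8-10|=2. 7 nearest: (10,A), (8,B), (7,A), (7,B), (5,A), (16,A), (4,B). Counts: {'A': 4, 'B': 3}. Majority class: A.

A


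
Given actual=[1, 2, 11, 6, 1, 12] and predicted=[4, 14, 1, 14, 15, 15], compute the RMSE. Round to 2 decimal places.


MSE = 87.0000. RMSE = sqrt(87.0000) = 9.33.

9.33


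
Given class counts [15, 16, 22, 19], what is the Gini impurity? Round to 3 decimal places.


Total = 72. Proportions: 15/72, 16/72, 22/72, 19/72. sum(p_i^2) = 0.2558. Gini = 1 - 0.2558 = 0.7442, which rounds to 0.744.

0.744


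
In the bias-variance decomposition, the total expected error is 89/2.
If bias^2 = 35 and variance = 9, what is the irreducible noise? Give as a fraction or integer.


Total error = bias^2 + variance + irreducible noise. So irreducible noise = 89/2 - 35 - 9 = 1/2.

1/2


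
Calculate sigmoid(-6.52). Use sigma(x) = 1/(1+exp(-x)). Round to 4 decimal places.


sigma(-6.52) = 1/(1+e^(6.52)) = 1/(1+678.578385) = 1/679.578385 = 0.0015.

0.0015


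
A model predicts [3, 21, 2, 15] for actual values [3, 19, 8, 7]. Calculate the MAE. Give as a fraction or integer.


MAE = (1/4) * (|3-3|=0 + |19-21|=2 + |8-2|=6 + |7-15|=8). Sum = 16. MAE = 4.

4


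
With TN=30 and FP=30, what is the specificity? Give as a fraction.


Specificity = TN / (TN + FP) = 30 / 60 = 1/2.

1/2


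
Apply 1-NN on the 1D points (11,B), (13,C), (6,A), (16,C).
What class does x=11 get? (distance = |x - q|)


Distances: |11-11|=0, |13-11|=2, |6-11|=5, |16-11|=5. 1 nearest: (11,B). Counts: {'B': 1}. Majority class: B.

B


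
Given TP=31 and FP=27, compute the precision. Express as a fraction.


Precision = TP / (TP + FP) = 31 / 58 = 31/58.

31/58


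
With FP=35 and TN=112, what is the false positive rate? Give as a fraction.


FPR = FP / (FP + TN) = 35 / 147 = 5/21.

5/21


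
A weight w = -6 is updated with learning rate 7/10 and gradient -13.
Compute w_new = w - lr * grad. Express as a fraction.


w_new = -6 - 7/10 * -13 = -6 - -91/10 = 31/10.

31/10


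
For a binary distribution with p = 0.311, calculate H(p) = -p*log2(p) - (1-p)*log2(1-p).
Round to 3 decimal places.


H = -0.311*log2(0.311) - 0.689*log2(0.689) = 0.894.

0.894


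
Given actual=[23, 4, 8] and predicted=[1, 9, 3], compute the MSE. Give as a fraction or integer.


MSE = (1/3) * ((23-1)^2=484 + (4-9)^2=25 + (8-3)^2=25). Sum = 534. MSE = 178.

178


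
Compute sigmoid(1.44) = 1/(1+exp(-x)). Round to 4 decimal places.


sigma(1.44) = 1/(1+e^(-1.44)) = 1/(1+0.236928) = 1/1.236928 = 0.8085.

0.8085


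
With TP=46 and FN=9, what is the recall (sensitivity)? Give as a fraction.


Recall = TP / (TP + FN) = 46 / 55 = 46/55.

46/55


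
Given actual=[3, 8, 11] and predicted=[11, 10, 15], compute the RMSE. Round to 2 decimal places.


MSE = 28.0000. RMSE = sqrt(28.0000) = 5.29.

5.29


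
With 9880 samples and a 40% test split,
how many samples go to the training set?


Test set = 9880 * 40% = 3952. Training set = 9880 - 3952 = 5928.

5928


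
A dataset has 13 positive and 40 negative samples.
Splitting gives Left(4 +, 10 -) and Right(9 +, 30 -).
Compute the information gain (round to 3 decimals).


H(parent) = 0.8037. H(left) = 0.8631, H(right) = 0.7793. Weighted = (14/53)*0.8631 + (39/53)*0.7793 = 0.8014. IG = 0.8037 - 0.8014 = 0.0023, which rounds to 0.002.

0.002


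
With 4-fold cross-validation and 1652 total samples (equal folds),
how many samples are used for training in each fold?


Each validation fold has 1652/4 = 413 samples. Training set = 1652 - 413 = 1239.

1239


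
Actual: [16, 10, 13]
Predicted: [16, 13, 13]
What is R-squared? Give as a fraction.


Mean(y) = 13. SS_res = 9. SS_tot = 18. R^2 = 1 - 9/(18) = 1/2.

1/2


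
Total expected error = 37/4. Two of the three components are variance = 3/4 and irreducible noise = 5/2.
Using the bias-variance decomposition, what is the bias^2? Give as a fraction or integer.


Total error = bias^2 + variance + irreducible noise. So bias^2 = 37/4 - 3/4 - 5/2 = 6.

6


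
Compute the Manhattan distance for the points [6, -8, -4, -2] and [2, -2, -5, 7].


d = sum of absolute differences: |6-2|=4 + |-8--2|=6 + |-4--5|=1 + |-2-7|=9 = 20.

20


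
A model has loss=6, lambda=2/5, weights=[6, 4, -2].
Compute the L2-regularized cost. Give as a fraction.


L2 sq norm = sum(w^2) = 56. J = 6 + 2/5 * 56 = 142/5.

142/5


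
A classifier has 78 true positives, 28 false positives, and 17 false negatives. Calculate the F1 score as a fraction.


Precision = 78/106 = 39/53. Recall = 78/95 = 78/95. F1 = 2*P*R/(P+R) = 52/67.

52/67


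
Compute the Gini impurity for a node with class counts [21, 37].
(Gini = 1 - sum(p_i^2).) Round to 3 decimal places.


Total = 58. Proportions: 21/58, 37/58. sum(p_i^2) = 0.5380. Gini = 1 - 0.5380 = 0.4620, which rounds to 0.462.

0.462


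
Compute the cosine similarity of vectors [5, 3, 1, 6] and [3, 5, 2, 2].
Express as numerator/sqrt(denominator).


dot = 44. |a|^2 = 71, |b|^2 = 42. cos = 44/sqrt(2982).

44/sqrt(2982)


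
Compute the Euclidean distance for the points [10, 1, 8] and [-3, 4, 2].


d = sqrt(sum of squared differences). (10--3)^2=169, (1-4)^2=9, (8-2)^2=36. Sum = 214.

sqrt(214)


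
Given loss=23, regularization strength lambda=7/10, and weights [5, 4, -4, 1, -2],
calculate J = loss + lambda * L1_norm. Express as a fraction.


L1 norm = sum(|w|) = 16. J = 23 + 7/10 * 16 = 171/5.

171/5


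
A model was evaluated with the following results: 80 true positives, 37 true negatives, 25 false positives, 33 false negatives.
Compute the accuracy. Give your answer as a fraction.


Accuracy = (TP + TN) / (TP + TN + FP + FN) = (80 + 37) / 175 = 117/175.

117/175


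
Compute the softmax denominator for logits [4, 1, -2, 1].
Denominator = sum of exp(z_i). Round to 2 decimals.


Denom = e^4=54.5982 + e^1=2.7183 + e^-2=0.1353 + e^1=2.7183. Sum = 60.1701, which rounds to 60.17.

60.17


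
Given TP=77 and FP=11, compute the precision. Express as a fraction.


Precision = TP / (TP + FP) = 77 / 88 = 7/8.

7/8


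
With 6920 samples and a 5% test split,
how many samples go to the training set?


Test set = 6920 * 5% = 346. Training set = 6920 - 346 = 6574.

6574


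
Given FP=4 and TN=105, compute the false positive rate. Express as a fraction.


FPR = FP / (FP + TN) = 4 / 109 = 4/109.

4/109


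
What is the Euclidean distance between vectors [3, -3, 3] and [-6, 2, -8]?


d = sqrt(sum of squared differences). (3--6)^2=81, (-3-2)^2=25, (3--8)^2=121. Sum = 227.

sqrt(227)


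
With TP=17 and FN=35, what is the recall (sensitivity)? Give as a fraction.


Recall = TP / (TP + FN) = 17 / 52 = 17/52.

17/52


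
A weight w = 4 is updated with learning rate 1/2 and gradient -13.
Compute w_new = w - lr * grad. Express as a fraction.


w_new = 4 - 1/2 * -13 = 4 - -13/2 = 21/2.

21/2


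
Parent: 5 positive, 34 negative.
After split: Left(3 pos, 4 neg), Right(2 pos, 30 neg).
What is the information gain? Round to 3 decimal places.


H(parent) = 0.5525. H(left) = 0.9852, H(right) = 0.3373. Weighted = (7/39)*0.9852 + (32/39)*0.3373 = 0.4536. IG = 0.5525 - 0.4536 = 0.0989, which rounds to 0.099.

0.099


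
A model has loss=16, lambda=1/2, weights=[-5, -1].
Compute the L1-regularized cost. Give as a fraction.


L1 norm = sum(|w|) = 6. J = 16 + 1/2 * 6 = 19.

19


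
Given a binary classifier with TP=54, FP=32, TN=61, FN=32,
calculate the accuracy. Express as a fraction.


Accuracy = (TP + TN) / (TP + TN + FP + FN) = (54 + 61) / 179 = 115/179.

115/179


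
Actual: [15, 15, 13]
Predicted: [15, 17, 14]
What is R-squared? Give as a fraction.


Mean(y) = 43/3. SS_res = 5. SS_tot = 8/3. R^2 = 1 - 5/(8/3) = -7/8.

-7/8


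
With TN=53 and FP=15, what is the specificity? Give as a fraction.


Specificity = TN / (TN + FP) = 53 / 68 = 53/68.

53/68


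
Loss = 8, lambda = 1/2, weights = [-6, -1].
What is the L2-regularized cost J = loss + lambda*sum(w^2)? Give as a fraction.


L2 sq norm = sum(w^2) = 37. J = 8 + 1/2 * 37 = 53/2.

53/2


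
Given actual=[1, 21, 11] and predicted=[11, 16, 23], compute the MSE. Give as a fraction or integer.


MSE = (1/3) * ((1-11)^2=100 + (21-16)^2=25 + (11-23)^2=144). Sum = 269. MSE = 269/3.

269/3


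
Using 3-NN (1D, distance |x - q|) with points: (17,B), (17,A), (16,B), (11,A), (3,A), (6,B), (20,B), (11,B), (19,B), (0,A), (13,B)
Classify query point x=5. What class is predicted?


Distances: |17-5|=12, |17-5|=12, |16-5|=11, |11-5|=6, |3-5|=2, |6-5|=1, |20-5|=15, |11-5|=6, |19-5|=14, |0-5|=5, |13-5|=8. 3 nearest: (6,B), (3,A), (0,A). Counts: {'B': 1, 'A': 2}. Majority class: A.

A


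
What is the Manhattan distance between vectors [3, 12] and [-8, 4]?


d = sum of absolute differences: |3--8|=11 + |12-4|=8 = 19.

19


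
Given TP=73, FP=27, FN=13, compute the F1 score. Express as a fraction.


Precision = 73/100 = 73/100. Recall = 73/86 = 73/86. F1 = 2*P*R/(P+R) = 73/93.

73/93


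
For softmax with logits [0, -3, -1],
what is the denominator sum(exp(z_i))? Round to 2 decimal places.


Denom = e^0=1.0000 + e^-3=0.0498 + e^-1=0.3679. Sum = 1.4177, which rounds to 1.42.

1.42


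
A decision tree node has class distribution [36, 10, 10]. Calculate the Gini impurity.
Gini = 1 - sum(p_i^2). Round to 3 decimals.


Total = 56. Proportions: 36/56, 10/56, 10/56. sum(p_i^2) = 0.4770. Gini = 1 - 0.4770 = 0.5230, which rounds to 0.523.

0.523


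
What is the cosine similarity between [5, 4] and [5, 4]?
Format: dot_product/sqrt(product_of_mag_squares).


dot = 41. |a|^2 = 41, |b|^2 = 41. cos = 41/sqrt(1681).

41/sqrt(1681)


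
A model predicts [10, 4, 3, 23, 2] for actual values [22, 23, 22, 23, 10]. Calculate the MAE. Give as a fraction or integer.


MAE = (1/5) * (|22-10|=12 + |23-4|=19 + |22-3|=19 + |23-23|=0 + |10-2|=8). Sum = 58. MAE = 58/5.

58/5


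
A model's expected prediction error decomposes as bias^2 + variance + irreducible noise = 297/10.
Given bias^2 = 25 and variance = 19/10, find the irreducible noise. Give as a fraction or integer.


Total error = bias^2 + variance + irreducible noise. So irreducible noise = 297/10 - 25 - 19/10 = 14/5.

14/5


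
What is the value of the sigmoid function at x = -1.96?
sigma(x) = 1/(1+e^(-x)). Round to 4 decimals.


sigma(-1.96) = 1/(1+e^(1.96)) = 1/(1+7.099327) = 1/8.099327 = 0.1235.

0.1235


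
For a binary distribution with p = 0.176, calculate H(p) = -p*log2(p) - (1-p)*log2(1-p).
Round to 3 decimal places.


H = -0.176*log2(0.176) - 0.824*log2(0.824) = 0.671.

0.671
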